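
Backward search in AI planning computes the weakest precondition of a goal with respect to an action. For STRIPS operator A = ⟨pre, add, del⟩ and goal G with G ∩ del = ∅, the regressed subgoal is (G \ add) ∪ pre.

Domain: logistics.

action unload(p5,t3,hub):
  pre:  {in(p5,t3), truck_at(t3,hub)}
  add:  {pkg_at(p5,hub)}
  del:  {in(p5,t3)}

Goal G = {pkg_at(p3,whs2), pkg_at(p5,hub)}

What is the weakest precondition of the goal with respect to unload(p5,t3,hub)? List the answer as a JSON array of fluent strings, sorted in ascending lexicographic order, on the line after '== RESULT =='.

Compute (G \ add) ∪ pre:
  G ∩ del = {}  (empty — regression defined)
  G \ add = {pkg_at(p3,whs2), pkg_at(p5,hub)} \ {pkg_at(p5,hub)} = {pkg_at(p3,whs2)}
  ∪ pre   = {pkg_at(p3,whs2)} ∪ {in(p5,t3), truck_at(t3,hub)}
          = {in(p5,t3), pkg_at(p3,whs2), truck_at(t3,hub)}

== RESULT ==
["in(p5,t3)", "pkg_at(p3,whs2)", "truck_at(t3,hub)"]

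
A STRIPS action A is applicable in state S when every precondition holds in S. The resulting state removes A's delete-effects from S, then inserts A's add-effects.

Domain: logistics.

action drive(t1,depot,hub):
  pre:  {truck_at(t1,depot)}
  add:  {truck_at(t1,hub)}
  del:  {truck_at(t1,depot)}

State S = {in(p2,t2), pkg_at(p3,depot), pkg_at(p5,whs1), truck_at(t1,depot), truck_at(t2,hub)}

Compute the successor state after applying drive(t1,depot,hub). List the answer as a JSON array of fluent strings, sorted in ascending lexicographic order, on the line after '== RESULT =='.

Compute (S \ del) ∪ add:
  pre ⊆ S: {truck_at(t1,depot)} ⊆ S  — applicable
  S \ del = {in(p2,t2), pkg_at(p3,depot), pkg_at(p5,whs1), truck_at(t2,hub)}
  ∪ add   = {in(p2,t2), pkg_at(p3,depot), pkg_at(p5,whs1), truck_at(t1,hub), truck_at(t2,hub)}

== RESULT ==
["in(p2,t2)", "pkg_at(p3,depot)", "pkg_at(p5,whs1)", "truck_at(t1,hub)", "truck_at(t2,hub)"]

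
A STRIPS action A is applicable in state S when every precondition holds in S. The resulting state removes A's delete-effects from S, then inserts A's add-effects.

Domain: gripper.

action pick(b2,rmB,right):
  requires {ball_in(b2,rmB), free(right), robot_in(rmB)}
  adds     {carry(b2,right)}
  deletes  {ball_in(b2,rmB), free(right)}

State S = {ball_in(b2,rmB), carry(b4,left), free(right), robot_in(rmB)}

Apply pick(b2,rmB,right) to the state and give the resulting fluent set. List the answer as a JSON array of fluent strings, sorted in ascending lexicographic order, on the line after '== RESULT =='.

Compute (S \ del) ∪ add:
  pre ⊆ S: {ball_in(b2,rmB), free(right), robot_in(rmB)} ⊆ S  — applicable
  S \ del = {carry(b4,left), robot_in(rmB)}
  ∪ add   = {carry(b2,right), carry(b4,left), robot_in(rmB)}

== RESULT ==
["carry(b2,right)", "carry(b4,left)", "robot_in(rmB)"]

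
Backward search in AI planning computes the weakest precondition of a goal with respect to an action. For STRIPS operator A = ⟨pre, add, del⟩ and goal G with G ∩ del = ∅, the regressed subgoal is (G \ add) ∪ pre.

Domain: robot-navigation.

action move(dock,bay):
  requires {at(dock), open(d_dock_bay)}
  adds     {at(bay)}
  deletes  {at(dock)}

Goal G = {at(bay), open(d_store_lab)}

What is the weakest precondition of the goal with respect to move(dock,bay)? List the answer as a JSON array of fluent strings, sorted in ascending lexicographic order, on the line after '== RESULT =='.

Compute (G \ add) ∪ pre:
  G ∩ del = {}  (empty — regression defined)
  G \ add = {at(bay), open(d_store_lab)} \ {at(bay)} = {open(d_store_lab)}
  ∪ pre   = {open(d_store_lab)} ∪ {at(dock), open(d_dock_bay)}
          = {at(dock), open(d_dock_bay), open(d_store_lab)}

== RESULT ==
["at(dock)", "open(d_dock_bay)", "open(d_store_lab)"]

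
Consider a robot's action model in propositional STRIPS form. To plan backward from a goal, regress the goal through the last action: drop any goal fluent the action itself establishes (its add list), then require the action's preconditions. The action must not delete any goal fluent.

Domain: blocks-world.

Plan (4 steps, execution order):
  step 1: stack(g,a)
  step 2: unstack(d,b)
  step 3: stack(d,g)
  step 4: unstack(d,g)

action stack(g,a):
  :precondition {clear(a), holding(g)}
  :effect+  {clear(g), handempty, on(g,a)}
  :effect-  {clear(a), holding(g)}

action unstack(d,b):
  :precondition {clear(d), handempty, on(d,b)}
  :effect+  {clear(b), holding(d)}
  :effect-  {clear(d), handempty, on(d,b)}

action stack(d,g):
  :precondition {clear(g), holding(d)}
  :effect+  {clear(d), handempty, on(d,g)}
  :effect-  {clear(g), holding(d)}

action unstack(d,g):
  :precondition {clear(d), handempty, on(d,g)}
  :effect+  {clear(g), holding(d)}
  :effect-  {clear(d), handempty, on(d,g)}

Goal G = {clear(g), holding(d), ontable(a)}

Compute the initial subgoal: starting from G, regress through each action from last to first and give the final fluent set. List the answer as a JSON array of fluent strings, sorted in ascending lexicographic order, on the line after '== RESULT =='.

Regress step by step:
  through step 4 (unstack(d,g)): drop {clear(g), holding(d)}, keep {ontable(a)}, require {clear(d), handempty, on(d,g)}
    → {clear(d), handempty, on(d,g), ontable(a)}
  through step 3 (stack(d,g)): drop {clear(d), handempty, on(d,g)}, keep {ontable(a)}, require {clear(g), holding(d)}
    → {clear(g), holding(d), ontable(a)}
  through step 2 (unstack(d,b)): drop {holding(d)}, keep {clear(g), ontable(a)}, require {clear(d), handempty, on(d,b)}
    → {clear(d), clear(g), handempty, on(d,b), ontable(a)}
  through step 1 (stack(g,a)): drop {clear(g), handempty}, keep {clear(d), on(d,b), ontable(a)}, require {clear(a), holding(g)}
    → {clear(a), clear(d), holding(g), on(d,b), ontable(a)}

== RESULT ==
["clear(a)", "clear(d)", "holding(g)", "on(d,b)", "ontable(a)"]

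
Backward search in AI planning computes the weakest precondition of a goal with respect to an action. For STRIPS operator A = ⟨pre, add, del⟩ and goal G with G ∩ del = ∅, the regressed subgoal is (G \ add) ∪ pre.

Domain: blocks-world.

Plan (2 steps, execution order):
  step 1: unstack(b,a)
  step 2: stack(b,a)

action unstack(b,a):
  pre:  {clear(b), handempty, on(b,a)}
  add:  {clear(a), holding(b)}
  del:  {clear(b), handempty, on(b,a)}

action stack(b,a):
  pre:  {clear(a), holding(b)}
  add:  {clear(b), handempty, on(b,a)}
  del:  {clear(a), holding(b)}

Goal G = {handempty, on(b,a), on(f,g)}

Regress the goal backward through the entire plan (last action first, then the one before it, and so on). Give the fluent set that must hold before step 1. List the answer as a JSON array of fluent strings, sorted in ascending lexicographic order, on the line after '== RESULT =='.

Regress step by step:
  through step 2 (stack(b,a)): drop {handempty, on(b,a)}, keep {on(f,g)}, require {clear(a), holding(b)}
    → {clear(a), holding(b), on(f,g)}
  through step 1 (unstack(b,a)): drop {clear(a), holding(b)}, keep {on(f,g)}, require {clear(b), handempty, on(b,a)}
    → {clear(b), handempty, on(b,a), on(f,g)}

== RESULT ==
["clear(b)", "handempty", "on(b,a)", "on(f,g)"]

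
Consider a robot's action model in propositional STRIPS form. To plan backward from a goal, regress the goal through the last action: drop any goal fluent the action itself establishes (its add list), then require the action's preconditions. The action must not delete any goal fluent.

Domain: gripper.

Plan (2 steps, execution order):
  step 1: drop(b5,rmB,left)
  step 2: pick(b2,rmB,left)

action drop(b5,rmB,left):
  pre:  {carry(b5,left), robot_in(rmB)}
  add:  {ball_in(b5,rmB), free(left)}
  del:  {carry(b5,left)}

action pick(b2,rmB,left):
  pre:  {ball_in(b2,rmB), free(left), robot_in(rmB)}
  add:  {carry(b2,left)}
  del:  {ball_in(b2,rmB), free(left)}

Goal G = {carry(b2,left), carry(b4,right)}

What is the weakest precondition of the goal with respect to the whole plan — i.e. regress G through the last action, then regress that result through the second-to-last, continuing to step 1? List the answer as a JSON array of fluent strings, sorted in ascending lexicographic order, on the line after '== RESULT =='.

Regress step by step:
  through step 2 (pick(b2,rmB,left)): drop {carry(b2,left)}, keep {carry(b4,right)}, require {ball_in(b2,rmB), free(left), robot_in(rmB)}
    → {ball_in(b2,rmB), carry(b4,right), free(left), robot_in(rmB)}
  through step 1 (drop(b5,rmB,left)): drop {free(left)}, keep {ball_in(b2,rmB), carry(b4,right), robot_in(rmB)}, require {carry(b5,left), robot_in(rmB)}
    → {ball_in(b2,rmB), carry(b4,right), carry(b5,left), robot_in(rmB)}

== RESULT ==
["ball_in(b2,rmB)", "carry(b4,right)", "carry(b5,left)", "robot_in(rmB)"]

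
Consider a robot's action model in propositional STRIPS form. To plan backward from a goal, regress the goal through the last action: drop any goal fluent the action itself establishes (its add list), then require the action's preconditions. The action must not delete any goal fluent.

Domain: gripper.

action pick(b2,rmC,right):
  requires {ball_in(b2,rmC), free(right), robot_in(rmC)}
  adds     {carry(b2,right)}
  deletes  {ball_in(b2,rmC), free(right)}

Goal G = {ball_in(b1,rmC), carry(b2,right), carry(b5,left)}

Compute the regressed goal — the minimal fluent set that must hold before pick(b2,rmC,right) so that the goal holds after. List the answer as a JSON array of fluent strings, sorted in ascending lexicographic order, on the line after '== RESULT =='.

Regress:
  G ∩ del = {}  (empty — regression defined)
  G \ add = {ball_in(b1,rmC), carry(b2,right), carry(b5,left)} \ {carry(b2,right)} = {ball_in(b1,rmC), carry(b5,left)}
  ∪ pre   = {ball_in(b1,rmC), carry(b5,left)} ∪ {ball_in(b2,rmC), free(right), robot_in(rmC)}
          = {ball_in(b1,rmC), ball_in(b2,rmC), carry(b5,left), free(right), robot_in(rmC)}

== RESULT ==
["ball_in(b1,rmC)", "ball_in(b2,rmC)", "carry(b5,left)", "free(right)", "robot_in(rmC)"]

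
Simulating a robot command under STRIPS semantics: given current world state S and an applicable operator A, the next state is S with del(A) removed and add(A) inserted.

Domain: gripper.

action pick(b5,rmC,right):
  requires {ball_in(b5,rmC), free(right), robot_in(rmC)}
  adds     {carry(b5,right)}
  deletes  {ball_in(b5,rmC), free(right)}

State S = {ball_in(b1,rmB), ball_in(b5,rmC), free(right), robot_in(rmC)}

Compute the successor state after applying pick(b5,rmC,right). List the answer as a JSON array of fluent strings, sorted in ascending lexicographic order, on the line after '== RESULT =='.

Progress:
  pre ⊆ S: {ball_in(b5,rmC), free(right), robot_in(rmC)} ⊆ S  — applicable
  S \ del = {ball_in(b1,rmB), robot_in(rmC)}
  ∪ add   = {ball_in(b1,rmB), carry(b5,right), robot_in(rmC)}

== RESULT ==
["ball_in(b1,rmB)", "carry(b5,right)", "robot_in(rmC)"]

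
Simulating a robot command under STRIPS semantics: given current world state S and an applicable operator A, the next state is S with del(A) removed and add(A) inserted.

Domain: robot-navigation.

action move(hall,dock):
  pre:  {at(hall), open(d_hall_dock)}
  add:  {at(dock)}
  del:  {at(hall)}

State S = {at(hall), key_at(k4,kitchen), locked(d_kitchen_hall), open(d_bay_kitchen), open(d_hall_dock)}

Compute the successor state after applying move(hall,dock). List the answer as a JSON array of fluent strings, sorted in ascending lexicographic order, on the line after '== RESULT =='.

Progress:
  pre ⊆ S: {at(hall), open(d_hall_dock)} ⊆ S  — applicable
  S \ del = {key_at(k4,kitchen), locked(d_kitchen_hall), open(d_bay_kitchen), open(d_hall_dock)}
  ∪ add   = {at(dock), key_at(k4,kitchen), locked(d_kitchen_hall), open(d_bay_kitchen), open(d_hall_dock)}

== RESULT ==
["at(dock)", "key_at(k4,kitchen)", "locked(d_kitchen_hall)", "open(d_bay_kitchen)", "open(d_hall_dock)"]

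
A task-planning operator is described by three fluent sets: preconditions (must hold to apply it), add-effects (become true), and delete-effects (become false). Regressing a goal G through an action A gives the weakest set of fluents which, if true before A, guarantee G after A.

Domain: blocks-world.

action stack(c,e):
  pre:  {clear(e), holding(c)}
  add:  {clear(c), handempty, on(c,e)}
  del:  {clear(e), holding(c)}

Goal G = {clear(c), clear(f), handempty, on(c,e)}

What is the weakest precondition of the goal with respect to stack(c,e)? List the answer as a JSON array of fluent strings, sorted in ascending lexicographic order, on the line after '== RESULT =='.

Compute (G \ add) ∪ pre:
  G ∩ del = {}  (empty — regression defined)
  G \ add = {clear(c), clear(f), handempty, on(c,e)} \ {clear(c), handempty, on(c,e)} = {clear(f)}
  ∪ pre   = {clear(f)} ∪ {clear(e), holding(c)}
          = {clear(e), clear(f), holding(c)}

== RESULT ==
["clear(e)", "clear(f)", "holding(c)"]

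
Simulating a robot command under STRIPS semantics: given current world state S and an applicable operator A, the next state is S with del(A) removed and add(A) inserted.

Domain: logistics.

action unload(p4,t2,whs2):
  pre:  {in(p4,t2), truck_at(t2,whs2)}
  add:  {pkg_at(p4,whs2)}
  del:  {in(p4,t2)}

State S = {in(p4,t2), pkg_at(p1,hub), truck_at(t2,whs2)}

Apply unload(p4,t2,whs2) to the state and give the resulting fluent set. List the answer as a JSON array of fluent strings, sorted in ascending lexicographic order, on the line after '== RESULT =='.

Progress:
  pre ⊆ S: {in(p4,t2), truck_at(t2,whs2)} ⊆ S  — applicable
  S \ del = {pkg_at(p1,hub), truck_at(t2,whs2)}
  ∪ add   = {pkg_at(p1,hub), pkg_at(p4,whs2), truck_at(t2,whs2)}

== RESULT ==
["pkg_at(p1,hub)", "pkg_at(p4,whs2)", "truck_at(t2,whs2)"]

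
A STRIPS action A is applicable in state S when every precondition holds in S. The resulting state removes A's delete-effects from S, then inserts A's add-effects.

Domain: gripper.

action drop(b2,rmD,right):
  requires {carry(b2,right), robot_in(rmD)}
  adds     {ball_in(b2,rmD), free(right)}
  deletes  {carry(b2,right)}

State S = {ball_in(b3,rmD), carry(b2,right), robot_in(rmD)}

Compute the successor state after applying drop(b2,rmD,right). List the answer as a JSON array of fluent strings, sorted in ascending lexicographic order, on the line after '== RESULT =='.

Progress:
  pre ⊆ S: {carry(b2,right), robot_in(rmD)} ⊆ S  — applicable
  S \ del = {ball_in(b3,rmD), robot_in(rmD)}
  ∪ add   = {ball_in(b2,rmD), ball_in(b3,rmD), free(right), robot_in(rmD)}

== RESULT ==
["ball_in(b2,rmD)", "ball_in(b3,rmD)", "free(right)", "robot_in(rmD)"]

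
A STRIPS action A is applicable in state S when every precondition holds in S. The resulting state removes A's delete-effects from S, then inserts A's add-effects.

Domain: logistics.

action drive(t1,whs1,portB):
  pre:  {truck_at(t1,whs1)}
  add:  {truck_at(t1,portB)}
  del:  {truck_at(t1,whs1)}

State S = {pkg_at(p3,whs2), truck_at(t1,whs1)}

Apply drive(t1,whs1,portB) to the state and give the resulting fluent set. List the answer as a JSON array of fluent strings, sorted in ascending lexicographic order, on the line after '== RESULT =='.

Progress:
  pre ⊆ S: {truck_at(t1,whs1)} ⊆ S  — applicable
  S \ del = {pkg_at(p3,whs2)}
  ∪ add   = {pkg_at(p3,whs2), truck_at(t1,portB)}

== RESULT ==
["pkg_at(p3,whs2)", "truck_at(t1,portB)"]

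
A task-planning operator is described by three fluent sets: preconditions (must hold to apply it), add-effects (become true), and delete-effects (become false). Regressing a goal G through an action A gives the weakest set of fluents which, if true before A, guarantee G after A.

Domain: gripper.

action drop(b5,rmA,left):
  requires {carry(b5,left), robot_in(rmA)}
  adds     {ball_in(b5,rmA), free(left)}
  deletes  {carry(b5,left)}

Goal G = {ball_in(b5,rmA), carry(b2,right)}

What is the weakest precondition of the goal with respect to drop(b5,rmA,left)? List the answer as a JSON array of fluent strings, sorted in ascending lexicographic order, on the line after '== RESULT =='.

Regress:
  G ∩ del = {}  (empty — regression defined)
  G \ add = {ball_in(b5,rmA), carry(b2,right)} \ {ball_in(b5,rmA), free(left)} = {carry(b2,right)}
  ∪ pre   = {carry(b2,right)} ∪ {carry(b5,left), robot_in(rmA)}
          = {carry(b2,right), carry(b5,left), robot_in(rmA)}

== RESULT ==
["carry(b2,right)", "carry(b5,left)", "robot_in(rmA)"]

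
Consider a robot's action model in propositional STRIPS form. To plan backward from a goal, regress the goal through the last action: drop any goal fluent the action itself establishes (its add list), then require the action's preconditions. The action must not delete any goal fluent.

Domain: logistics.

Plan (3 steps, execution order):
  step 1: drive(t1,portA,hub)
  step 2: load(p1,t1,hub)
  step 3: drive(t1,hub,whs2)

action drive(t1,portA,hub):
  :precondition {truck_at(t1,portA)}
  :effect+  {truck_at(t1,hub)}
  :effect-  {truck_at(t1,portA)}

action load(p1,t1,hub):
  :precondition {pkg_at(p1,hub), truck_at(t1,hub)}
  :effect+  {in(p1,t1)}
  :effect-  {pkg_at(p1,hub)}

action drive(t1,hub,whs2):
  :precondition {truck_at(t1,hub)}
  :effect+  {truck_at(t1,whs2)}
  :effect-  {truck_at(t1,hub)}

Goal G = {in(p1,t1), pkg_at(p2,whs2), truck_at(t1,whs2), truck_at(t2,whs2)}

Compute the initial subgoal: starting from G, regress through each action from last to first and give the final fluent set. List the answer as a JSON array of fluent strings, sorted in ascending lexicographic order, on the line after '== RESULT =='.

Regress step by step:
  through step 3 (drive(t1,hub,whs2)): drop {truck_at(t1,whs2)}, keep {in(p1,t1), pkg_at(p2,whs2), truck_at(t2,whs2)}, require {truck_at(t1,hub)}
    → {in(p1,t1), pkg_at(p2,whs2), truck_at(t1,hub), truck_at(t2,whs2)}
  through step 2 (load(p1,t1,hub)): drop {in(p1,t1)}, keep {pkg_at(p2,whs2), truck_at(t1,hub), truck_at(t2,whs2)}, require {pkg_at(p1,hub), truck_at(t1,hub)}
    → {pkg_at(p1,hub), pkg_at(p2,whs2), truck_at(t1,hub), truck_at(t2,whs2)}
  through step 1 (drive(t1,portA,hub)): drop {truck_at(t1,hub)}, keep {pkg_at(p1,hub), pkg_at(p2,whs2), truck_at(t2,whs2)}, require {truck_at(t1,portA)}
    → {pkg_at(p1,hub), pkg_at(p2,whs2), truck_at(t1,portA), truck_at(t2,whs2)}

== RESULT ==
["pkg_at(p1,hub)", "pkg_at(p2,whs2)", "truck_at(t1,portA)", "truck_at(t2,whs2)"]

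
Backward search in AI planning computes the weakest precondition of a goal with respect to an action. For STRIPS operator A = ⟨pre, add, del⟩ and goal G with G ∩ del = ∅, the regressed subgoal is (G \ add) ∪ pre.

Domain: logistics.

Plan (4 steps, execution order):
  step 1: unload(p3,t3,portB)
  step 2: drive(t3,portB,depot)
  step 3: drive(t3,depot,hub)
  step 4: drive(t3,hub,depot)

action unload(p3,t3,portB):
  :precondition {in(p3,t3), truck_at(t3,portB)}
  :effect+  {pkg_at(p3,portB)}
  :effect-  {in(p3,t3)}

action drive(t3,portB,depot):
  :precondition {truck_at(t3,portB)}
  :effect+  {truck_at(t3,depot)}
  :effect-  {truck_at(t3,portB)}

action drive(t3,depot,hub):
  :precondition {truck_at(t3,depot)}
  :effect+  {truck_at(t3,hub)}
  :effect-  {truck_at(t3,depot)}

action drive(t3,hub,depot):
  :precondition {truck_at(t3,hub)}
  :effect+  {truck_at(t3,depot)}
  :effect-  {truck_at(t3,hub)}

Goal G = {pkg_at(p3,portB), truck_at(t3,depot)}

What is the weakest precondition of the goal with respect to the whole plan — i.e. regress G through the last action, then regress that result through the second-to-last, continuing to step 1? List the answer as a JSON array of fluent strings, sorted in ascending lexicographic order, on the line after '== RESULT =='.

Regress step by step:
  through step 4 (drive(t3,hub,depot)): drop {truck_at(t3,depot)}, keep {pkg_at(p3,portB)}, require {truck_at(t3,hub)}
    → {pkg_at(p3,portB), truck_at(t3,hub)}
  through step 3 (drive(t3,depot,hub)): drop {truck_at(t3,hub)}, keep {pkg_at(p3,portB)}, require {truck_at(t3,depot)}
    → {pkg_at(p3,portB), truck_at(t3,depot)}
  through step 2 (drive(t3,portB,depot)): drop {truck_at(t3,depot)}, keep {pkg_at(p3,portB)}, require {truck_at(t3,portB)}
    → {pkg_at(p3,portB), truck_at(t3,portB)}
  through step 1 (unload(p3,t3,portB)): drop {pkg_at(p3,portB)}, keep {truck_at(t3,portB)}, require {in(p3,t3), truck_at(t3,portB)}
    → {in(p3,t3), truck_at(t3,portB)}

== RESULT ==
["in(p3,t3)", "truck_at(t3,portB)"]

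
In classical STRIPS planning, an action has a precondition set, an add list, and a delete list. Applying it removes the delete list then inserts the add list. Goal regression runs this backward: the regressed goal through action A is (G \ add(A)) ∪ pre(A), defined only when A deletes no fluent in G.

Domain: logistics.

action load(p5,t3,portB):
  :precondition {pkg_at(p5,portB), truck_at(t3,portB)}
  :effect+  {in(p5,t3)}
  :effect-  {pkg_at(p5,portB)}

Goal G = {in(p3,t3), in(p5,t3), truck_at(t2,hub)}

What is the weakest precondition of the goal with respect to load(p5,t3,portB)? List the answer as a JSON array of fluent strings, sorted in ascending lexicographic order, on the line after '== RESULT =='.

Regress:
  G ∩ del = {}  (empty — regression defined)
  G \ add = {in(p3,t3), in(p5,t3), truck_at(t2,hub)} \ {in(p5,t3)} = {in(p3,t3), truck_at(t2,hub)}
  ∪ pre   = {in(p3,t3), truck_at(t2,hub)} ∪ {pkg_at(p5,portB), truck_at(t3,portB)}
          = {in(p3,t3), pkg_at(p5,portB), truck_at(t2,hub), truck_at(t3,portB)}

== RESULT ==
["in(p3,t3)", "pkg_at(p5,portB)", "truck_at(t2,hub)", "truck_at(t3,portB)"]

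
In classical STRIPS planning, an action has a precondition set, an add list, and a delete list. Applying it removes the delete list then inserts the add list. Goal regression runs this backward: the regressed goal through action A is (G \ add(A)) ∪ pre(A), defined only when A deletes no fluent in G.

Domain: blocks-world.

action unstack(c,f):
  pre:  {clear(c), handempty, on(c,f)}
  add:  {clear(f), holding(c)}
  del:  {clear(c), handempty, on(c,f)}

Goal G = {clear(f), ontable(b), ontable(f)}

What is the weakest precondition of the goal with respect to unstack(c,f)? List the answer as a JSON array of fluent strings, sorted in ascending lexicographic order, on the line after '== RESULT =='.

Regress:
  G ∩ del = {}  (empty — regression defined)
  G \ add = {clear(f), ontable(b), ontable(f)} \ {clear(f), holding(c)} = {ontable(b), ontable(f)}
  ∪ pre   = {ontable(b), ontable(f)} ∪ {clear(c), handempty, on(c,f)}
          = {clear(c), handempty, on(c,f), ontable(b), ontable(f)}

== RESULT ==
["clear(c)", "handempty", "on(c,f)", "ontable(b)", "ontable(f)"]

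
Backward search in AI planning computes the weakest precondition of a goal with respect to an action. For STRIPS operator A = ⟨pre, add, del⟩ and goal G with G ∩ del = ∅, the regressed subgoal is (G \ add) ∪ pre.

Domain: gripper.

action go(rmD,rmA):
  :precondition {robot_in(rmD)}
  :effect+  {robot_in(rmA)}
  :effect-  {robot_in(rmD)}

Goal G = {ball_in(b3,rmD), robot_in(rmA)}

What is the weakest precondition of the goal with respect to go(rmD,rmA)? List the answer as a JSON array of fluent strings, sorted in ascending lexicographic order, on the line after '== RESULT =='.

Compute (G \ add) ∪ pre:
  G ∩ del = {}  (empty — regression defined)
  G \ add = {ball_in(b3,rmD), robot_in(rmA)} \ {robot_in(rmA)} = {ball_in(b3,rmD)}
  ∪ pre   = {ball_in(b3,rmD)} ∪ {robot_in(rmD)}
          = {ball_in(b3,rmD), robot_in(rmD)}

== RESULT ==
["ball_in(b3,rmD)", "robot_in(rmD)"]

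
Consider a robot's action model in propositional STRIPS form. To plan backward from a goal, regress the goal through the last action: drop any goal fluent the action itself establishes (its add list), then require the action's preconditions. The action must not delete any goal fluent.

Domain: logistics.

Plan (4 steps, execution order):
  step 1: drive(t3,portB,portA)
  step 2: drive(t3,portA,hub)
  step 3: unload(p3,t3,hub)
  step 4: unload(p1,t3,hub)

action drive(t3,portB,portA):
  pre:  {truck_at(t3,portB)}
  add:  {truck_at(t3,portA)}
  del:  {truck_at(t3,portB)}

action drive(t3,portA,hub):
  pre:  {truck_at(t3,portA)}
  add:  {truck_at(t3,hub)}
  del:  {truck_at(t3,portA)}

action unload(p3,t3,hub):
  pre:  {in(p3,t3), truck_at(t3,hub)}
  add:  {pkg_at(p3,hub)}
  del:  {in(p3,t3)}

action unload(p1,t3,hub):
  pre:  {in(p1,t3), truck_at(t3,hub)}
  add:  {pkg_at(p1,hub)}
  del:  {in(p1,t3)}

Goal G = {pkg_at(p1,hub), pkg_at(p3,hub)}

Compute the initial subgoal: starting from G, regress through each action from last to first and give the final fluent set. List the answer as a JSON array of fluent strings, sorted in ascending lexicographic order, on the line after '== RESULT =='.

Regress step by step:
  through step 4 (unload(p1,t3,hub)): drop {pkg_at(p1,hub)}, keep {pkg_at(p3,hub)}, require {in(p1,t3), truck_at(t3,hub)}
    → {in(p1,t3), pkg_at(p3,hub), truck_at(t3,hub)}
  through step 3 (unload(p3,t3,hub)): drop {pkg_at(p3,hub)}, keep {in(p1,t3), truck_at(t3,hub)}, require {in(p3,t3), truck_at(t3,hub)}
    → {in(p1,t3), in(p3,t3), truck_at(t3,hub)}
  through step 2 (drive(t3,portA,hub)): drop {truck_at(t3,hub)}, keep {in(p1,t3), in(p3,t3)}, require {truck_at(t3,portA)}
    → {in(p1,t3), in(p3,t3), truck_at(t3,portA)}
  through step 1 (drive(t3,portB,portA)): drop {truck_at(t3,portA)}, keep {in(p1,t3), in(p3,t3)}, require {truck_at(t3,portB)}
    → {in(p1,t3), in(p3,t3), truck_at(t3,portB)}

== RESULT ==
["in(p1,t3)", "in(p3,t3)", "truck_at(t3,portB)"]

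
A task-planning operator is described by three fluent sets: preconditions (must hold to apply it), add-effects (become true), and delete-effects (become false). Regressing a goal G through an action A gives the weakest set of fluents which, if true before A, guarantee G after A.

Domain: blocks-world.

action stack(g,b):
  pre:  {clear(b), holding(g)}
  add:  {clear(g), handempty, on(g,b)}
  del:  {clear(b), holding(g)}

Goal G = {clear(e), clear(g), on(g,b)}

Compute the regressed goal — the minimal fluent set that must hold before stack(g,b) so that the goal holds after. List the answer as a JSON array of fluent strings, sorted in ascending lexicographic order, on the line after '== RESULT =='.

Regress:
  G ∩ del = {}  (empty — regression defined)
  G \ add = {clear(e), clear(g), on(g,b)} \ {clear(g), handempty, on(g,b)} = {clear(e)}
  ∪ pre   = {clear(e)} ∪ {clear(b), holding(g)}
          = {clear(b), clear(e), holding(g)}

== RESULT ==
["clear(b)", "clear(e)", "holding(g)"]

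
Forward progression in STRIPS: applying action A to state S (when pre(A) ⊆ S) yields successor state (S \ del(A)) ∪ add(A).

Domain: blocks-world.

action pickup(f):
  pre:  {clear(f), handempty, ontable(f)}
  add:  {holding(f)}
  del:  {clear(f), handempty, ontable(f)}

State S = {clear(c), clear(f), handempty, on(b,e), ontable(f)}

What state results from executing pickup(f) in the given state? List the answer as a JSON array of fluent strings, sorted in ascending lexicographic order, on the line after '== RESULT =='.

Progress:
  pre ⊆ S: {clear(f), handempty, ontable(f)} ⊆ S  — applicable
  S \ del = {clear(c), on(b,e)}
  ∪ add   = {clear(c), holding(f), on(b,e)}

== RESULT ==
["clear(c)", "holding(f)", "on(b,e)"]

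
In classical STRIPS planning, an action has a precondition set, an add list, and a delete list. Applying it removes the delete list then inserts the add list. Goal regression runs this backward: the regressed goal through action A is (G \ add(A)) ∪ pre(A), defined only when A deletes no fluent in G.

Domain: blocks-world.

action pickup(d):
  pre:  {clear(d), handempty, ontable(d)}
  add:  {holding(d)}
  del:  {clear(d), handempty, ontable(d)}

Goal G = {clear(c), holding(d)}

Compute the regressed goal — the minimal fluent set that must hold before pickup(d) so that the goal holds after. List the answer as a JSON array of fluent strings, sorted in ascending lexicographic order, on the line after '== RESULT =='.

Regress:
  G ∩ del = {}  (empty — regression defined)
  G \ add = {clear(c), holding(d)} \ {holding(d)} = {clear(c)}
  ∪ pre   = {clear(c)} ∪ {clear(d), handempty, ontable(d)}
          = {clear(c), clear(d), handempty, ontable(d)}

== RESULT ==
["clear(c)", "clear(d)", "handempty", "ontable(d)"]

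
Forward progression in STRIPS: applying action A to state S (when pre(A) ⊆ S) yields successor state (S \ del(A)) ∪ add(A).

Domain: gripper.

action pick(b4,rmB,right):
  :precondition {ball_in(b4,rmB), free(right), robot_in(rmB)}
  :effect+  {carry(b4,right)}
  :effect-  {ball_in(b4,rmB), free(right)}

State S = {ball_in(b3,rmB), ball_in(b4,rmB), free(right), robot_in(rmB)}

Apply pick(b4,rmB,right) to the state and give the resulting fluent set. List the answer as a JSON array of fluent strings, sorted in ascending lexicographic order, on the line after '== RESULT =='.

Compute (S \ del) ∪ add:
  pre ⊆ S: {ball_in(b4,rmB), free(right), robot_in(rmB)} ⊆ S  — applicable
  S \ del = {ball_in(b3,rmB), robot_in(rmB)}
  ∪ add   = {ball_in(b3,rmB), carry(b4,right), robot_in(rmB)}

== RESULT ==
["ball_in(b3,rmB)", "carry(b4,right)", "robot_in(rmB)"]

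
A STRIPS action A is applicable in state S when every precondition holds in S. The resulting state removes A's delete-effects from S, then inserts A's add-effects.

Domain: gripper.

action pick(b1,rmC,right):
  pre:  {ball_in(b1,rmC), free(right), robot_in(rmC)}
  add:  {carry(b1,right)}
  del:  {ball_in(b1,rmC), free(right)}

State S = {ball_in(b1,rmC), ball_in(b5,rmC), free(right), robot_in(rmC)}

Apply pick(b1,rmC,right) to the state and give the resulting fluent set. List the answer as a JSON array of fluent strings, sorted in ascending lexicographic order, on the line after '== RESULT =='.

Progress:
  pre ⊆ S: {ball_in(b1,rmC), free(right), robot_in(rmC)} ⊆ S  — applicable
  S \ del = {ball_in(b5,rmC), robot_in(rmC)}
  ∪ add   = {ball_in(b5,rmC), carry(b1,right), robot_in(rmC)}

== RESULT ==
["ball_in(b5,rmC)", "carry(b1,right)", "robot_in(rmC)"]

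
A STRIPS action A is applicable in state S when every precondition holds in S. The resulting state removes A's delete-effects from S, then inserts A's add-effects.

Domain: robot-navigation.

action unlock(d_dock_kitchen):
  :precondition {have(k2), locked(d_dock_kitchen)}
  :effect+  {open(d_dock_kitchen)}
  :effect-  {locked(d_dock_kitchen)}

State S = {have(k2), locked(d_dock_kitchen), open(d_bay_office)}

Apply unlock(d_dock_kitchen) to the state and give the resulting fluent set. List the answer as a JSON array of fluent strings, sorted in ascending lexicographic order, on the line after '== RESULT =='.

Progress:
  pre ⊆ S: {have(k2), locked(d_dock_kitchen)} ⊆ S  — applicable
  S \ del = {have(k2), open(d_bay_office)}
  ∪ add   = {have(k2), open(d_bay_office), open(d_dock_kitchen)}

== RESULT ==
["have(k2)", "open(d_bay_office)", "open(d_dock_kitchen)"]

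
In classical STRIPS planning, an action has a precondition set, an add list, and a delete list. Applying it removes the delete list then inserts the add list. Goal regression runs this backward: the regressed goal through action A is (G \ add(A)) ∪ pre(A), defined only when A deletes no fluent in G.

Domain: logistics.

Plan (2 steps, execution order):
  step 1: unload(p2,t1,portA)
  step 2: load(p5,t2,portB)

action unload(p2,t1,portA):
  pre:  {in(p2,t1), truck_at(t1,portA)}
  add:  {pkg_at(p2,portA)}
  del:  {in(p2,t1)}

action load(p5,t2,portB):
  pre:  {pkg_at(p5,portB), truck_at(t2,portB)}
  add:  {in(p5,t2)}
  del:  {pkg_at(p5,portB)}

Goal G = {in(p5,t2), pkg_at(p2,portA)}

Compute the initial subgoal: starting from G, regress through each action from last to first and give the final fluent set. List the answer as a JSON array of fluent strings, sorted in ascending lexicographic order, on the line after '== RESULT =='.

Work backward from the goal:
  through step 2 (load(p5,t2,portB)): drop {in(p5,t2)}, keep {pkg_at(p2,portA)}, require {pkg_at(p5,portB), truck_at(t2,portB)}
    → {pkg_at(p2,portA), pkg_at(p5,portB), truck_at(t2,portB)}
  through step 1 (unload(p2,t1,portA)): drop {pkg_at(p2,portA)}, keep {pkg_at(p5,portB), truck_at(t2,portB)}, require {in(p2,t1), truck_at(t1,portA)}
    → {in(p2,t1), pkg_at(p5,portB), truck_at(t1,portA), truck_at(t2,portB)}

== RESULT ==
["in(p2,t1)", "pkg_at(p5,portB)", "truck_at(t1,portA)", "truck_at(t2,portB)"]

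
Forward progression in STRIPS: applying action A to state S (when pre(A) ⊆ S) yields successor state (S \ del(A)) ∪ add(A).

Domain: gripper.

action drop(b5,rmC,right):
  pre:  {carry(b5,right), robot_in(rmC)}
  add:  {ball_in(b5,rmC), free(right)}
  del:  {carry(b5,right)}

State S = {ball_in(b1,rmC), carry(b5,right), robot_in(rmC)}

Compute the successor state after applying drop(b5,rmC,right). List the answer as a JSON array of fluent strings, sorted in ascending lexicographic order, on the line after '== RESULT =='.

Progress:
  pre ⊆ S: {carry(b5,right), robot_in(rmC)} ⊆ S  — applicable
  S \ del = {ball_in(b1,rmC), robot_in(rmC)}
  ∪ add   = {ball_in(b1,rmC), ball_in(b5,rmC), free(right), robot_in(rmC)}

== RESULT ==
["ball_in(b1,rmC)", "ball_in(b5,rmC)", "free(right)", "robot_in(rmC)"]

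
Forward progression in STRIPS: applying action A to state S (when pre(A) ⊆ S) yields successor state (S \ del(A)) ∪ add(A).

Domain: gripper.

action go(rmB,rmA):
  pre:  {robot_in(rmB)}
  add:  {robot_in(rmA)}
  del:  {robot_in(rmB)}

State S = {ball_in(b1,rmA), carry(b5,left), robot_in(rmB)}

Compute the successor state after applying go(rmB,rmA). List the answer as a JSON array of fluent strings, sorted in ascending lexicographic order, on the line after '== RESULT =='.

Compute (S \ del) ∪ add:
  pre ⊆ S: {robot_in(rmB)} ⊆ S  — applicable
  S \ del = {ball_in(b1,rmA), carry(b5,left)}
  ∪ add   = {ball_in(b1,rmA), carry(b5,left), robot_in(rmA)}

== RESULT ==
["ball_in(b1,rmA)", "carry(b5,left)", "robot_in(rmA)"]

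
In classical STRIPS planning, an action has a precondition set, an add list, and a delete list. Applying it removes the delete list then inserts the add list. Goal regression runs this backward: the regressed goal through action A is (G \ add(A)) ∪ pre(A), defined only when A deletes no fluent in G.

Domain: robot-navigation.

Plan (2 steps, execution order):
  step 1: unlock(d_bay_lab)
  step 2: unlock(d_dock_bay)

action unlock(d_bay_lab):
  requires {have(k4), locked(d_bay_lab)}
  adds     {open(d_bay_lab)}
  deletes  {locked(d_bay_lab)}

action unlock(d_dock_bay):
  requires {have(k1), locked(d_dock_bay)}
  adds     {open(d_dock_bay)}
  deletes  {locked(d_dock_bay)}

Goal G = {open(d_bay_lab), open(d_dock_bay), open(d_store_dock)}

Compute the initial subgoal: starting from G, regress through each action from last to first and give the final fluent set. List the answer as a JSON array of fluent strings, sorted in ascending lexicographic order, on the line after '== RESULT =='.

Regress step by step:
  through step 2 (unlock(d_dock_bay)): drop {open(d_dock_bay)}, keep {open(d_bay_lab), open(d_store_dock)}, require {have(k1), locked(d_dock_bay)}
    → {have(k1), locked(d_dock_bay), open(d_bay_lab), open(d_store_dock)}
  through step 1 (unlock(d_bay_lab)): drop {open(d_bay_lab)}, keep {have(k1), locked(d_dock_bay), open(d_store_dock)}, require {have(k4), locked(d_bay_lab)}
    → {have(k1), have(k4), locked(d_bay_lab), locked(d_dock_bay), open(d_store_dock)}

== RESULT ==
["have(k1)", "have(k4)", "locked(d_bay_lab)", "locked(d_dock_bay)", "open(d_store_dock)"]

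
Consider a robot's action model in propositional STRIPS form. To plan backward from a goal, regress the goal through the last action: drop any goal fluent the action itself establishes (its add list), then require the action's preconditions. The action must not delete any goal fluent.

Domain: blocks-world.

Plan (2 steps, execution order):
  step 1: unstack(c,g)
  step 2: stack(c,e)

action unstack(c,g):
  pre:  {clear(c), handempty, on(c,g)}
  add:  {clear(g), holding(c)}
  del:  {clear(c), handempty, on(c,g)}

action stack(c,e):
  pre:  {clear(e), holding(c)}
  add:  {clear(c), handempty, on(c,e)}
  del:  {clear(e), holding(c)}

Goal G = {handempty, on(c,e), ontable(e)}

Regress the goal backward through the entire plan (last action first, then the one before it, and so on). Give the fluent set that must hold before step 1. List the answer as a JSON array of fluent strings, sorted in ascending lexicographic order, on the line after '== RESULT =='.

Regress step by step:
  through step 2 (stack(c,e)): drop {handempty, on(c,e)}, keep {ontable(e)}, require {clear(e), holding(c)}
    → {clear(e), holding(c), ontable(e)}
  through step 1 (unstack(c,g)): drop {holding(c)}, keep {clear(e), ontable(e)}, require {clear(c), handempty, on(c,g)}
    → {clear(c), clear(e), handempty, on(c,g), ontable(e)}

== RESULT ==
["clear(c)", "clear(e)", "handempty", "on(c,g)", "ontable(e)"]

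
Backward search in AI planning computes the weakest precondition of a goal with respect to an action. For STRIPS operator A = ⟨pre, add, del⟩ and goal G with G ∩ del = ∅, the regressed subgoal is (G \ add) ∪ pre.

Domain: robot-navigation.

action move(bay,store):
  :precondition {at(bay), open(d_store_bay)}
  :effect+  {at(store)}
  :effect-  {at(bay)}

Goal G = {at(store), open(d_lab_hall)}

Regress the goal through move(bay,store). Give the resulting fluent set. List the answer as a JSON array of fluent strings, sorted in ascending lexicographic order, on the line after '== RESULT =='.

Compute (G \ add) ∪ pre:
  G ∩ del = {}  (empty — regression defined)
  G \ add = {at(store), open(d_lab_hall)} \ {at(store)} = {open(d_lab_hall)}
  ∪ pre   = {open(d_lab_hall)} ∪ {at(bay), open(d_store_bay)}
          = {at(bay), open(d_lab_hall), open(d_store_bay)}

== RESULT ==
["at(bay)", "open(d_lab_hall)", "open(d_store_bay)"]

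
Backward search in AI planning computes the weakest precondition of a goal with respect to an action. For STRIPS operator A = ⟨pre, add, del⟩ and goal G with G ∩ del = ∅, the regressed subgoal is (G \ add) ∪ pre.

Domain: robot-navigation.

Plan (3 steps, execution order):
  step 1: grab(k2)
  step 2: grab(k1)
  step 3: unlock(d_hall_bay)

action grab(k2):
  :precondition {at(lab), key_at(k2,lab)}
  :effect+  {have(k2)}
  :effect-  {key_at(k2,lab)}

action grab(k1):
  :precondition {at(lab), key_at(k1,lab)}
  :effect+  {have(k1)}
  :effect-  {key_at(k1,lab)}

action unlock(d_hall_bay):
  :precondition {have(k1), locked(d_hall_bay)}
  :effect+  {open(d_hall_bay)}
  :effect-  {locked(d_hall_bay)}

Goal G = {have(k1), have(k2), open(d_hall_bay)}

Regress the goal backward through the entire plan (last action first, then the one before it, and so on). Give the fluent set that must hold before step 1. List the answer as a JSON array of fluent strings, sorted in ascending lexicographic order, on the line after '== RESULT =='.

Work backward from the goal:
  through step 3 (unlock(d_hall_bay)): drop {open(d_hall_bay)}, keep {have(k1), have(k2)}, require {have(k1), locked(d_hall_bay)}
    → {have(k1), have(k2), locked(d_hall_bay)}
  through step 2 (grab(k1)): drop {have(k1)}, keep {have(k2), locked(d_hall_bay)}, require {at(lab), key_at(k1,lab)}
    → {at(lab), have(k2), key_at(k1,lab), locked(d_hall_bay)}
  through step 1 (grab(k2)): drop {have(k2)}, keep {at(lab), key_at(k1,lab), locked(d_hall_bay)}, require {at(lab), key_at(k2,lab)}
    → {at(lab), key_at(k1,lab), key_at(k2,lab), locked(d_hall_bay)}

== RESULT ==
["at(lab)", "key_at(k1,lab)", "key_at(k2,lab)", "locked(d_hall_bay)"]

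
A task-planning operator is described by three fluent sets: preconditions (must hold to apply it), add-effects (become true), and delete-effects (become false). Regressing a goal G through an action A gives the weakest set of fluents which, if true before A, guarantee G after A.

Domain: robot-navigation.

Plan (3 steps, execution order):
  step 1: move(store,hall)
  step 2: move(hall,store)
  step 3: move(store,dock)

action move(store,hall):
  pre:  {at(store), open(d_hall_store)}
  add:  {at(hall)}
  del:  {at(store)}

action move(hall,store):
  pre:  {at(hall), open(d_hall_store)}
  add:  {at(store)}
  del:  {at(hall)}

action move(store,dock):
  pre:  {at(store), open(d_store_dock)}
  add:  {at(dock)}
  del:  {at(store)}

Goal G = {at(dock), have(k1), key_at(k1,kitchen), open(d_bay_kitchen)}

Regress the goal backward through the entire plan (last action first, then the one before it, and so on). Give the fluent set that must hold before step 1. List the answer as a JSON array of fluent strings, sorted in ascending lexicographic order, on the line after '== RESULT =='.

Regress step by step:
  through step 3 (move(store,dock)): drop {at(dock)}, keep {have(k1), key_at(k1,kitchen), open(d_bay_kitchen)}, require {at(store), open(d_store_dock)}
    → {at(store), have(k1), key_at(k1,kitchen), open(d_bay_kitchen), open(d_store_dock)}
  through step 2 (move(hall,store)): drop {at(store)}, keep {have(k1), key_at(k1,kitchen), open(d_bay_kitchen), open(d_store_dock)}, require {at(hall), open(d_hall_store)}
    → {at(hall), have(k1), key_at(k1,kitchen), open(d_bay_kitchen), open(d_hall_store), open(d_store_dock)}
  through step 1 (move(store,hall)): drop {at(hall)}, keep {have(k1), key_at(k1,kitchen), open(d_bay_kitchen), open(d_hall_store), open(d_store_dock)}, require {at(store), open(d_hall_store)}
    → {at(store), have(k1), key_at(k1,kitchen), open(d_bay_kitchen), open(d_hall_store), open(d_store_dock)}

== RESULT ==
["at(store)", "have(k1)", "key_at(k1,kitchen)", "open(d_bay_kitchen)", "open(d_hall_store)", "open(d_store_dock)"]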